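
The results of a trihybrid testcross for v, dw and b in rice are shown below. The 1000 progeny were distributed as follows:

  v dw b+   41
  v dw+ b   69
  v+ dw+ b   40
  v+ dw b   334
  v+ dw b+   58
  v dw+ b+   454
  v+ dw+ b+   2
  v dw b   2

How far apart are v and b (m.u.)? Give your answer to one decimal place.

The two most frequent reciprocal classes, v dw+ b+ and v+ dw b, are the parental types, so the F1 was v dw+ b+ / v+ dw b.
The two rarest classes, v+ dw+ b+ and v dw b, are the double crossovers. Comparing them with the parentals, only the v allele has switched, so v is the middle locus and the order is dw – v – b.
Crossovers in the v–b interval produce the single-crossover classes v dw+ b and v+ dw b+ (69 + 58 = 127) plus the double crossovers (4).
RF(v–b) = (127 + 4) / 1000 = 131/1000 = 0.1310 → 13.1 m.u.

13.1 m.u.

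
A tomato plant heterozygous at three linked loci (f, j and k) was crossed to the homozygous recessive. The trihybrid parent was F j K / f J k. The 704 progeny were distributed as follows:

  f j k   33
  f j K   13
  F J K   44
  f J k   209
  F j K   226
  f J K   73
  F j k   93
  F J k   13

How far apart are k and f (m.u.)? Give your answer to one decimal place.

27.3 m.u.

The two rarest classes, f j K and F J k, are the double crossovers. Comparing them with the parentals, only the f allele has switched, so f is the middle locus and the order is k – f – j.
Crossovers in the k–f interval produce the single-crossover classes F j k and f J K (93 + 73 = 166) plus the double crossovers (26).
RF(k–f) = (166 + 26) / 704 = 192/704 = 0.2727 → 27.3 m.u.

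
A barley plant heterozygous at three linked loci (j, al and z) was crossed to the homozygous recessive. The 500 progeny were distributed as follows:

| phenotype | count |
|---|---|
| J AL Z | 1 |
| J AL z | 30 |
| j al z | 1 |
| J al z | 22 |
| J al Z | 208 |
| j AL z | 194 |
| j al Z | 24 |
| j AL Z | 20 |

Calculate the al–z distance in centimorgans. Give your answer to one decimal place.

8.8 centimorgans

The two most frequent reciprocal classes, j AL z and J al Z, are the parental types, so the F1 was j AL z / J al Z.
The two rarest classes, j al z and J AL Z, are the double crossovers. Comparing them with the parentals, only the al allele has switched, so al is the middle locus and the order is z – al – j.
Crossovers in the z–al interval produce the single-crossover classes j AL Z and J al z (20 + 22 = 42) plus the double crossovers (2).
RF(z–al) = (42 + 2) / 500 = 44/500 = 0.0880 → 8.8 centimorgans.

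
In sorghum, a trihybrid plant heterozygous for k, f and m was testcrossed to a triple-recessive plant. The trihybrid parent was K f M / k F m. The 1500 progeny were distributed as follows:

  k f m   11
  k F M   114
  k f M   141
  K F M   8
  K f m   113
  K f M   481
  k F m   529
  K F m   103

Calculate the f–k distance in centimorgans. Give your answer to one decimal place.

The two rarest classes, K F M and k f m, are the double crossovers. Comparing them with the parentals, only the f allele has switched, so f is the middle locus and the order is m – f – k.
Crossovers in the f–k interval produce the single-crossover classes k f M and K F m (141 + 103 = 244) plus the double crossovers (19).
RF(f–k) = (244 + 19) / 1500 = 263/1500 = 0.1753 → 17.5 centimorgans.

17.5 centimorgans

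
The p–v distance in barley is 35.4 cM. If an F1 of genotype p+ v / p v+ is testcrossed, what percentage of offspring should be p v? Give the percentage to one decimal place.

17.7%

A map distance of 35.4 cM corresponds to a recombination frequency of 0.354.
The F1 is p+ v / p v+, so p v is a recombinant gamete class with expected frequency r/2 = 0.354/2 = 0.1770.
That is 0.1770 = 17.7% of the progeny.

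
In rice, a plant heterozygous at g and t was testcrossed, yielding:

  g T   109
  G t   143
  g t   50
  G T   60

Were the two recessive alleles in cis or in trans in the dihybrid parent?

The two most frequent classes are G t (143) and g T (109); these are the parental (non-recombinant) types.
So the F1 carried G t on one chromosome and g T on the other — the recessive alleles are on opposite chromosomes (trans / repulsion).

trans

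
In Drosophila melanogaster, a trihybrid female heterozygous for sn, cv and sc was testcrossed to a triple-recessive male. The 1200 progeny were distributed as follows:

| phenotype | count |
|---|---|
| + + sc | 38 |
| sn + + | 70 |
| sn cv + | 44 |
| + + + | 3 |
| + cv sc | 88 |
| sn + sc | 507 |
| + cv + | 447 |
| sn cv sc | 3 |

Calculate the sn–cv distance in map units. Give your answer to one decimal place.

The two most frequent reciprocal classes, + cv + and sn + sc, are the parental types, so the F1 was + cv + / sn + sc.
The two rarest classes, + + + and sn cv sc, are the double crossovers. Comparing them with the parentals, only the cv allele has switched, so cv is the middle locus and the order is sc – cv – sn.
Crossovers in the cv–sn interval produce the single-crossover classes sn cv + and + + sc (44 + 38 = 82) plus the double crossovers (6).
RF(cv–sn) = (82 + 6) / 1200 = 88/1200 = 0.0733 → 7.3 map units.

7.3 map units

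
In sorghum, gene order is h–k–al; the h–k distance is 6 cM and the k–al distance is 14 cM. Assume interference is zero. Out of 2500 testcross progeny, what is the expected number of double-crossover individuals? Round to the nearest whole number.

21

Map distances give recombination frequencies of 0.060 and 0.140 for the two intervals.
With no interference, expected double-crossover frequency = 0.060 × 0.140 = 0.00840.
Expected number = 0.00840 × 2500 = 21.00 ≈ 21.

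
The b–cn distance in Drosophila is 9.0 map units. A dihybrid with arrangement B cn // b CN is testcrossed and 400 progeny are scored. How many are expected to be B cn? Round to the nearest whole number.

A map distance of 9.0 map units corresponds to a recombination frequency of 0.090.
The F1 is B cn / b CN, so B cn is a parental gamete class with expected frequency (1 − r)/2 = 0.910/2 = 0.4550.
Expected number = 0.4550 × 400 = 182.00 ≈ 182.

182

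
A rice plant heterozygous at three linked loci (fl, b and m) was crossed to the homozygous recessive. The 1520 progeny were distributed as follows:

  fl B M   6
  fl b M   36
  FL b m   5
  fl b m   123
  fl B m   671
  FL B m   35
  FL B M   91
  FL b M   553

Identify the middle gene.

m

The two most frequent reciprocal classes, FL b M and fl B m, are the parental types, so the F1 was FL b M / fl B m.
The two rarest classes, FL b m and fl B M, are the double crossovers. Comparing them with the parentals, only the m allele has switched, so m is the middle locus and the order is b – m – fl.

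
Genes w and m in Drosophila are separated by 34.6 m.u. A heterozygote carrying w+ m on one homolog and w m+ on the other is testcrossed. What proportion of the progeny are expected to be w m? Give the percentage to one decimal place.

A map distance of 34.6 m.u. corresponds to a recombination frequency of 0.346.
The F1 is w+ m / w m+, so w m is a recombinant gamete class with expected frequency r/2 = 0.346/2 = 0.1730.
That is 0.1730 = 17.3% of the progeny.

17.3%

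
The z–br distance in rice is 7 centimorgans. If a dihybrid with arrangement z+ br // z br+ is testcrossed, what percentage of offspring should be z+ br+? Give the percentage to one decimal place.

3.5%

A map distance of 7 centimorgans corresponds to a recombination frequency of 0.070.
The F1 is z+ br / z br+, so z+ br+ is a recombinant gamete class with expected frequency r/2 = 0.070/2 = 0.0350.
That is 0.0350 = 3.5% of the progeny.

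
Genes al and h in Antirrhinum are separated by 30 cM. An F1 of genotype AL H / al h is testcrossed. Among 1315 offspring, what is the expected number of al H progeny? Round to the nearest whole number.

197

A map distance of 30 cM corresponds to a recombination frequency of 0.300.
The F1 is AL H / al h, so al H is a recombinant gamete class with expected frequency r/2 = 0.300/2 = 0.1500.
Expected number = 0.1500 × 1315 = 197.25 ≈ 197.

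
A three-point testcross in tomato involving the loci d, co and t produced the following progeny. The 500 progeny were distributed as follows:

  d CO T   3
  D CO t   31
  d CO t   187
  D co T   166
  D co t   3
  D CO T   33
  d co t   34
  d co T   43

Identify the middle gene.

t

The two most frequent reciprocal classes, d CO t and D co T, are the parental types, so the F1 was d CO t / D co T.
The two rarest classes, d CO T and D co t, are the double crossovers. Comparing them with the parentals, only the t allele has switched, so t is the middle locus and the order is co – t – d.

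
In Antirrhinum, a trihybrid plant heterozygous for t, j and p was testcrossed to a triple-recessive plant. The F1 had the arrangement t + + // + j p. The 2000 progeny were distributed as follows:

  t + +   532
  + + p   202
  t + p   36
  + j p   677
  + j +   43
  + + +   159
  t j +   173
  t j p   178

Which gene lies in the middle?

The two rarest classes, t + p and + j +, are the double crossovers. Comparing them with the parentals, only the p allele has switched, so p is the middle locus and the order is j – p – t.

p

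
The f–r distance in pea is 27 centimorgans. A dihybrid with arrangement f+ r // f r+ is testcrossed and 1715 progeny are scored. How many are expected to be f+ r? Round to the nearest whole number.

626

A map distance of 27 centimorgans corresponds to a recombination frequency of 0.270.
The F1 is f+ r / f r+, so f+ r is a parental gamete class with expected frequency (1 − r)/2 = 0.730/2 = 0.3650.
Expected number = 0.3650 × 1715 = 625.98 ≈ 626.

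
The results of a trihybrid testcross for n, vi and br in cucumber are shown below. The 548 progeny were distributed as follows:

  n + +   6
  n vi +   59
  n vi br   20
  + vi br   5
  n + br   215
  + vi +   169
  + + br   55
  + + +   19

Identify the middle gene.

br

The two most frequent reciprocal classes, + vi + and n + br, are the parental types, so the F1 was + vi + / n + br.
The two rarest classes, + vi br and n + +, are the double crossovers. Comparing them with the parentals, only the br allele has switched, so br is the middle locus and the order is vi – br – n.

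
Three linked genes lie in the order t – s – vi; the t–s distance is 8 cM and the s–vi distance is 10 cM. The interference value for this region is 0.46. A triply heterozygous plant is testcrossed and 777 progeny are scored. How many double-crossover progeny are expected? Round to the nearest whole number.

Map distances give recombination frequencies of 0.080 and 0.100 for the two intervals.
With interference 0.46 (so coincidence = 0.54), expected double-crossover frequency = 0.080 × 0.100 × 0.54 = 0.00432.
Expected number = 0.00432 × 777 = 3.36 ≈ 3.

3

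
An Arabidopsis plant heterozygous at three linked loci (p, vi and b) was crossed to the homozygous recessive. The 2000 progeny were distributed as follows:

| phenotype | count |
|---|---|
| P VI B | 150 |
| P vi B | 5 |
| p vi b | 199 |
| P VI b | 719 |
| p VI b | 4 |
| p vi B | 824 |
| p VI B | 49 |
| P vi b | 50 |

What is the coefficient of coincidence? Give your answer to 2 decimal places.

0.47

The two most frequent reciprocal classes, P VI b and p vi B, are the parental types, so the F1 was P VI b / p vi B.
The two rarest classes, p VI b and P vi B, are the double crossovers. Comparing them with the parentals, only the p allele has switched, so p is the middle locus and the order is vi – p – b.
vi–p: (99 + 9)/2000 = 0.0540; p–b: (349 + 9)/2000 = 0.1790.
Expected DCO frequency = 0.0540 × 0.1790 ≈ 0.00967; observed = 9/2000 ≈ 0.00450.
Coefficient of coincidence = 0.00450/0.00967 ≈ 0.47.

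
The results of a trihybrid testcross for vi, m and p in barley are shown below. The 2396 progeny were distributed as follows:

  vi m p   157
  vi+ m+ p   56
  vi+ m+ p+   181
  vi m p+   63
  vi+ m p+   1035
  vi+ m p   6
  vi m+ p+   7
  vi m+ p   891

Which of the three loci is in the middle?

The two most frequent reciprocal classes, vi m+ p and vi+ m p+, are the parental types, so the F1 was vi m+ p / vi+ m p+.
The two rarest classes, vi m+ p+ and vi+ m p, are the double crossovers. Comparing them with the parentals, only the p allele has switched, so p is the middle locus and the order is m – p – vi.

p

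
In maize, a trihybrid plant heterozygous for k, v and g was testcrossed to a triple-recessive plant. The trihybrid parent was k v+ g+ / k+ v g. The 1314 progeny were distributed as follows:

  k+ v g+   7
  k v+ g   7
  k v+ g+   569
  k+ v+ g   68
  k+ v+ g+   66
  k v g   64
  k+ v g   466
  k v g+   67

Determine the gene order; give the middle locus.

g

The two rarest classes, k v+ g and k+ v g+, are the double crossovers. Comparing them with the parentals, only the g allele has switched, so g is the middle locus and the order is v – g – k.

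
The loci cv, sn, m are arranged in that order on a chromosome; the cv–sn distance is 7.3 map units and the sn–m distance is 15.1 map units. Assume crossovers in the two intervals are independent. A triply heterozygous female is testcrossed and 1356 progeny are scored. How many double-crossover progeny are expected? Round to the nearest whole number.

Map distances give recombination frequencies of 0.073 and 0.151 for the two intervals.
With no interference, expected double-crossover frequency = 0.073 × 0.151 = 0.01102.
Expected number = 0.01102 × 1356 = 14.95 ≈ 15.

15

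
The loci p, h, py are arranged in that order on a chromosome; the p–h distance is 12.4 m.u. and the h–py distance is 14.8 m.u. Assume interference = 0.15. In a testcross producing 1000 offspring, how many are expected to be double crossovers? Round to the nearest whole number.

Map distances give recombination frequencies of 0.124 and 0.148 for the two intervals.
With interference 0.15 (so coincidence = 0.85), expected double-crossover frequency = 0.124 × 0.148 × 0.85 = 0.01560.
Expected number = 0.01560 × 1000 = 15.60 ≈ 16.

16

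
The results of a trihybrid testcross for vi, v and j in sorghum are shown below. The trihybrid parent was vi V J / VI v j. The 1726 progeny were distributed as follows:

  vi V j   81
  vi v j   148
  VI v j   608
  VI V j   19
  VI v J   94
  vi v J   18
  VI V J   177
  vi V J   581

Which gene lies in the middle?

v

The two rarest classes, vi v J and VI V j, are the double crossovers. Comparing them with the parentals, only the v allele has switched, so v is the middle locus and the order is vi – v – j.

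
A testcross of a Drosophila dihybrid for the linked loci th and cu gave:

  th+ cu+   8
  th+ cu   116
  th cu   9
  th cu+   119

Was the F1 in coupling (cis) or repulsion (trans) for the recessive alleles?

The two most frequent classes are th+ cu (116) and th cu+ (119); these are the parental (non-recombinant) types.
So the F1 carried th+ cu on one chromosome and th cu+ on the other — the recessive alleles are on opposite chromosomes (trans / repulsion).

trans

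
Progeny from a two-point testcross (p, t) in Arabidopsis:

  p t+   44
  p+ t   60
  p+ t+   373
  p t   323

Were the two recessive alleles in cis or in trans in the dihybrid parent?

The two most frequent classes are p+ t+ (373) and p t (323); these are the parental (non-recombinant) types.
So the F1 carried p+ t+ on one chromosome and p t on the other — the recessive alleles are on the same chromosome (cis / coupling).

cis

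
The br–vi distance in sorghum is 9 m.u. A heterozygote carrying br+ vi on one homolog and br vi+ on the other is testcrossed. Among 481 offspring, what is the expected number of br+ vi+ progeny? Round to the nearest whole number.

A map distance of 9 m.u. corresponds to a recombination frequency of 0.090.
The F1 is br+ vi / br vi+, so br+ vi+ is a recombinant gamete class with expected frequency r/2 = 0.090/2 = 0.0450.
Expected number = 0.0450 × 481 = 21.64 ≈ 22.

22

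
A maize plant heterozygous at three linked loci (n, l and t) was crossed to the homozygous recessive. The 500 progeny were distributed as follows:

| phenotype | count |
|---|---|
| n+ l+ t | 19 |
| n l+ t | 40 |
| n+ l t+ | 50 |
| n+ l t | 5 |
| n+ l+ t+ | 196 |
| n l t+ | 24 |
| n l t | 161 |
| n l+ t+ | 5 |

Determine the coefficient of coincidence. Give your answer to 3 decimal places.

The two most frequent reciprocal classes, n l t and n+ l+ t+, are the parental types, so the F1 was n l t / n+ l+ t+.
The two rarest classes, n+ l t and n l+ t+, are the double crossovers. Comparing them with the parentals, only the n allele has switched, so n is the middle locus and the order is t – n – l.
t–n: (43 + 10)/500 = 0.1060; n–l: (90 + 10)/500 = 0.2000.
Expected DCO frequency = 0.1060 × 0.2000 ≈ 0.02120; observed = 10/500 ≈ 0.02000.
Coefficient of coincidence = 0.02000/0.02120 ≈ 0.943.

0.943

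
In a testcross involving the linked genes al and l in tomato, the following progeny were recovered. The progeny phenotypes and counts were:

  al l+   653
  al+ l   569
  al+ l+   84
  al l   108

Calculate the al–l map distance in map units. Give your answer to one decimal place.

The two most frequent classes, al+ l (569) and al l+ (653), are the parental types, so the F1 was al+ l / al l+.
The recombinant classes are al+ l+ and al l: 84 + 108 = 192.
Recombination frequency = 192/1414 = 0.1358 ≈ 13.6%, i.e. 13.6 map units.

13.6 map units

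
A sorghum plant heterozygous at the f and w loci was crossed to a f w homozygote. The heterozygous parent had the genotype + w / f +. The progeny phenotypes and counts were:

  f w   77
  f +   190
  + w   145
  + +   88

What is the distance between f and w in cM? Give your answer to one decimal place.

The recombinant classes are + + and f w: 88 + 77 = 165.
Recombination frequency = 165/500 = 0.3300 ≈ 33.0%, i.e. 33.0 cM.

33.0 cM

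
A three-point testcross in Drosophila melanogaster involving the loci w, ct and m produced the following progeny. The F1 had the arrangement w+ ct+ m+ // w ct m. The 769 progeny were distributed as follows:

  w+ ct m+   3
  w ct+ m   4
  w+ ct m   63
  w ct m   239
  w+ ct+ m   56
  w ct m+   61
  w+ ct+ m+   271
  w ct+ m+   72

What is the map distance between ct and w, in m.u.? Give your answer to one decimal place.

18.5 m.u.

The two rarest classes, w+ ct m+ and w ct+ m, are the double crossovers. Comparing them with the parentals, only the ct allele has switched, so ct is the middle locus and the order is w – ct – m.
Crossovers in the w–ct interval produce the single-crossover classes w ct+ m+ and w+ ct m (72 + 63 = 135) plus the double crossovers (7).
RF(w–ct) = (135 + 7) / 769 = 142/769 = 0.1847 → 18.5 m.u.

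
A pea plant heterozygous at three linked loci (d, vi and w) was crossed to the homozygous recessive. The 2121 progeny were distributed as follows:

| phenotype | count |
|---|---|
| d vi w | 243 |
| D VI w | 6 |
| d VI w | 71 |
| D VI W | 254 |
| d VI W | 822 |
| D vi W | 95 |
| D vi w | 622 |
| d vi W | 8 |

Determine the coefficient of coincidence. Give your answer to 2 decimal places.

0.32

The two most frequent reciprocal classes, d VI W and D vi w, are the parental types, so the F1 was d VI W / D vi w.
The two rarest classes, d vi W and D VI w, are the double crossovers. Comparing them with the parentals, only the vi allele has switched, so vi is the middle locus and the order is d – vi – w.
d–vi: (497 + 14)/2121 = 0.2409; vi–w: (166 + 14)/2121 = 0.0849.
Expected DCO frequency = 0.2409 × 0.0849 ≈ 0.02045; observed = 14/2121 ≈ 0.00660.
Coefficient of coincidence = 0.00660/0.02045 ≈ 0.32.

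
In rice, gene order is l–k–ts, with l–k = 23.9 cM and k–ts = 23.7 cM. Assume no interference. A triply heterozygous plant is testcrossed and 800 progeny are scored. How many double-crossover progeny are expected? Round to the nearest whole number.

45

Map distances give recombination frequencies of 0.239 and 0.237 for the two intervals.
With no interference, expected double-crossover frequency = 0.239 × 0.237 = 0.05664.
Expected number = 0.05664 × 800 = 45.31 ≈ 45.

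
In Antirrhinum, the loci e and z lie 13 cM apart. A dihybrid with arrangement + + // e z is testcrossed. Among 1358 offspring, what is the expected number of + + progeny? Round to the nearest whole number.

591

A map distance of 13 cM corresponds to a recombination frequency of 0.130.
The F1 is + + / e z, so + + is a parental gamete class with expected frequency (1 − r)/2 = 0.870/2 = 0.4350.
Expected number = 0.4350 × 1358 = 590.73 ≈ 591.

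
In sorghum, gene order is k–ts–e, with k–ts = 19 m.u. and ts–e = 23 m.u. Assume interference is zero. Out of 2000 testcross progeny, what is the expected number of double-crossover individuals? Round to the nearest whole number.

Map distances give recombination frequencies of 0.190 and 0.230 for the two intervals.
With no interference, expected double-crossover frequency = 0.190 × 0.230 = 0.04370.
Expected number = 0.04370 × 2000 = 87.40 ≈ 87.

87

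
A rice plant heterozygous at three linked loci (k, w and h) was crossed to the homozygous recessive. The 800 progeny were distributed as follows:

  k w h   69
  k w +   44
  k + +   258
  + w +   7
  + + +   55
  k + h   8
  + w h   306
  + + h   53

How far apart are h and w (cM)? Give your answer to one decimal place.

The two most frequent reciprocal classes, k + + and + w h, are the parental types, so the F1 was k + + / + w h.
The two rarest classes, k + h and + w +, are the double crossovers. Comparing them with the parentals, only the h allele has switched, so h is the middle locus and the order is w – h – k.
Crossovers in the w–h interval produce the single-crossover classes k w + and + + h (44 + 53 = 97) plus the double crossovers (15).
RF(w–h) = (97 + 15) / 800 = 112/800 = 0.1400 → 14.0 cM.

14.0 cM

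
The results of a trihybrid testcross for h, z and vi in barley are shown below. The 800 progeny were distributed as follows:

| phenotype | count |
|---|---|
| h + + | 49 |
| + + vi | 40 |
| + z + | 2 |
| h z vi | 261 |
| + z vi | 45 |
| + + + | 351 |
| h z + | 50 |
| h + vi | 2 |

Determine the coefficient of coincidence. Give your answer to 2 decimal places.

0.35

The two most frequent reciprocal classes, + + + and h z vi, are the parental types, so the F1 was + + + / h z vi.
The two rarest classes, + z + and h + vi, are the double crossovers. Comparing them with the parentals, only the z allele has switched, so z is the middle locus and the order is h – z – vi.
h–z: (94 + 4)/800 = 0.1225; z–vi: (90 + 4)/800 = 0.1175.
Expected DCO frequency = 0.1225 × 0.1175 ≈ 0.01439; observed = 4/800 ≈ 0.00500.
Coefficient of coincidence = 0.00500/0.01439 ≈ 0.35.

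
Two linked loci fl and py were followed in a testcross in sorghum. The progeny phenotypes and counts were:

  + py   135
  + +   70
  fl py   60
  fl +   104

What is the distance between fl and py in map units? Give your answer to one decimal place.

35.2 map units

The two most frequent classes, + py (135) and fl + (104), are the parental types, so the F1 was + py / fl +.
The recombinant classes are + + and fl py: 70 + 60 = 130.
Recombination frequency = 130/369 = 0.3523 ≈ 35.2%, i.e. 35.2 map units.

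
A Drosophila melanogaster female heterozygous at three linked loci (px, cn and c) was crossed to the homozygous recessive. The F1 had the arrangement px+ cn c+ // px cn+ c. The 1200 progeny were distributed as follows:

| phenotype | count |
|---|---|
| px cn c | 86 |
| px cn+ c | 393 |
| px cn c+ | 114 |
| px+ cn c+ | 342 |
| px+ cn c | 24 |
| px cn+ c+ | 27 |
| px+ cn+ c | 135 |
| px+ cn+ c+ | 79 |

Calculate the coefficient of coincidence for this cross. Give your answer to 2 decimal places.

The two rarest classes, px+ cn c and px cn+ c+, are the double crossovers. Comparing them with the parentals, only the c allele has switched, so c is the middle locus and the order is cn – c – px.
cn–c: (165 + 51)/1200 = 0.1800; c–px: (249 + 51)/1200 = 0.2500.
Expected DCO frequency = 0.1800 × 0.2500 ≈ 0.04500; observed = 51/1200 ≈ 0.04250.
Coefficient of coincidence = 0.04250/0.04500 ≈ 0.94.

0.94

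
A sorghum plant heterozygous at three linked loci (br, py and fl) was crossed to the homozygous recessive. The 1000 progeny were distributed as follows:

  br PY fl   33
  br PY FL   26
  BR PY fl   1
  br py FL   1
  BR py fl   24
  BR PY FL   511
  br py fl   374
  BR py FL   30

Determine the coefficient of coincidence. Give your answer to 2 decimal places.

0.59

The two most frequent reciprocal classes, br py fl and BR PY FL, are the parental types, so the F1 was br py fl / BR PY FL.
The two rarest classes, br py FL and BR PY fl, are the double crossovers. Comparing them with the parentals, only the fl allele has switched, so fl is the middle locus and the order is py – fl – br.
py–fl: (63 + 2)/1000 = 0.0650; fl–br: (50 + 2)/1000 = 0.0520.
Expected DCO frequency = 0.0650 × 0.0520 ≈ 0.00338; observed = 2/1000 ≈ 0.00200.
Coefficient of coincidence = 0.00200/0.00338 ≈ 0.59.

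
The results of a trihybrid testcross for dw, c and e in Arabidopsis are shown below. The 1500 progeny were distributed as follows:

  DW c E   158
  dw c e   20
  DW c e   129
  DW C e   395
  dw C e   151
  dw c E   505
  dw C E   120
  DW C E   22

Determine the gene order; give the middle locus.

e

The two most frequent reciprocal classes, dw c E and DW C e, are the parental types, so the F1 was dw c E / DW C e.
The two rarest classes, dw c e and DW C E, are the double crossovers. Comparing them with the parentals, only the e allele has switched, so e is the middle locus and the order is c – e – dw.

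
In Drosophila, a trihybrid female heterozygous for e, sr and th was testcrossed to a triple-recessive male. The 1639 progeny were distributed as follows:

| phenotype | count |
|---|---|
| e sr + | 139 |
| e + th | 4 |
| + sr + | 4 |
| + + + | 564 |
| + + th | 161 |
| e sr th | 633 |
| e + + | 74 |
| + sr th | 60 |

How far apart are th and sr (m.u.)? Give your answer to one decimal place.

The two most frequent reciprocal classes, + + + and e sr th, are the parental types, so the F1 was + + + / e sr th.
The two rarest classes, + sr + and e + th, are the double crossovers. Comparing them with the parentals, only the sr allele has switched, so sr is the middle locus and the order is e – sr – th.
Crossovers in the sr–th interval produce the single-crossover classes + + th and e sr + (161 + 139 = 300) plus the double crossovers (8).
RF(sr–th) = (300 + 8) / 1639 = 308/1639 = 0.1879 → 18.8 m.u.

18.8 m.u.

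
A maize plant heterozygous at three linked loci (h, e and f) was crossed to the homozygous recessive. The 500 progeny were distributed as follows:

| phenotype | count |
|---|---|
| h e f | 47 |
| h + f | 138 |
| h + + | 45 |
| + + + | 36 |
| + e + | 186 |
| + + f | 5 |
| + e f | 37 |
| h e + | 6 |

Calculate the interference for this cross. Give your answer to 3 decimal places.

0.371

The two most frequent reciprocal classes, h + f and + e +, are the parental types, so the F1 was h + f / + e +.
The two rarest classes, + + f and h e +, are the double crossovers. Comparing them with the parentals, only the h allele has switched, so h is the middle locus and the order is e – h – f.
e–h: (83 + 11)/500 = 0.1880; h–f: (82 + 11)/500 = 0.1860.
Expected DCO frequency = 0.1880 × 0.1860 ≈ 0.03497; observed = 11/500 ≈ 0.02200.
Coefficient of coincidence = 0.02200/0.03497 ≈ 0.629; interference = 1 − 0.629 = 0.371.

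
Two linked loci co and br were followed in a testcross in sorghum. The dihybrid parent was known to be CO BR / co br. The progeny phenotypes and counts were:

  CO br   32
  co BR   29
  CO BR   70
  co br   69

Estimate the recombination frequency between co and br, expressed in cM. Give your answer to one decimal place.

The recombinant classes are CO br and co BR: 32 + 29 = 61.
Recombination frequency = 61/200 = 0.3050 ≈ 30.5%, i.e. 30.5 cM.

30.5 cM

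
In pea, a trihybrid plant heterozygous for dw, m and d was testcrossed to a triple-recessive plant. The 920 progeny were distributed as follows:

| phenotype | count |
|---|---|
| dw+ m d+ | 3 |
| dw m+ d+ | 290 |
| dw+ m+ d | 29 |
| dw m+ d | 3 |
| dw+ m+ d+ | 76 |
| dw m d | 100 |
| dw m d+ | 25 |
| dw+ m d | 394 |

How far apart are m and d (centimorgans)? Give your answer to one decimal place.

6.5 centimorgans

The two most frequent reciprocal classes, dw m+ d+ and dw+ m d, are the parental types, so the F1 was dw m+ d+ / dw+ m d.
The two rarest classes, dw m+ d and dw+ m d+, are the double crossovers. Comparing them with the parentals, only the d allele has switched, so d is the middle locus and the order is m – d – dw.
Crossovers in the m–d interval produce the single-crossover classes dw m d+ and dw+ m+ d (25 + 29 = 54) plus the double crossovers (6).
RF(m–d) = (54 + 6) / 920 = 60/920 = 0.0652 → 6.5 centimorgans.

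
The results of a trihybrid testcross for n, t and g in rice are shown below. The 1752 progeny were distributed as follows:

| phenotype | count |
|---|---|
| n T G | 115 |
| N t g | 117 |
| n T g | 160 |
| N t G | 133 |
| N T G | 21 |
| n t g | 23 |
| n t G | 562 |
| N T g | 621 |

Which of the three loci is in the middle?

The two most frequent reciprocal classes, N T g and n t G, are the parental types, so the F1 was N T g / n t G.
The two rarest classes, N T G and n t g, are the double crossovers. Comparing them with the parentals, only the g allele has switched, so g is the middle locus and the order is t – g – n.

g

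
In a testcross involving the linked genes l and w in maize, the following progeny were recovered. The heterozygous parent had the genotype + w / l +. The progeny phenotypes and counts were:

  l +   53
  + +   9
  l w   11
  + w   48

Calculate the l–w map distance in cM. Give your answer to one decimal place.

16.5 cM

The recombinant classes are + + and l w: 9 + 11 = 20.
Recombination frequency = 20/121 = 0.1653 ≈ 16.5%, i.e. 16.5 cM.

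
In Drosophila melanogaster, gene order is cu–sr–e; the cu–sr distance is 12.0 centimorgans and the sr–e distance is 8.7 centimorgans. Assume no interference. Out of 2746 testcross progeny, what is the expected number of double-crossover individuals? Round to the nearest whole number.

Map distances give recombination frequencies of 0.120 and 0.087 for the two intervals.
With no interference, expected double-crossover frequency = 0.120 × 0.087 = 0.01044.
Expected number = 0.01044 × 2746 = 28.67 ≈ 29.

29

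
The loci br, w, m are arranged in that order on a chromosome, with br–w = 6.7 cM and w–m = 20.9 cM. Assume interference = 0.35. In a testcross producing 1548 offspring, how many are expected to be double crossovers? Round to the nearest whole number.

Map distances give recombination frequencies of 0.067 and 0.209 for the two intervals.
With interference 0.35 (so coincidence = 0.65), expected double-crossover frequency = 0.067 × 0.209 × 0.65 = 0.00910.
Expected number = 0.00910 × 1548 = 14.09 ≈ 14.

14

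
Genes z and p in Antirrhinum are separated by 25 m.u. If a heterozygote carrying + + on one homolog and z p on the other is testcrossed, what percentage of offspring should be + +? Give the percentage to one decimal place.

37.5%

A map distance of 25 m.u. corresponds to a recombination frequency of 0.250.
The F1 is + + / z p, so + + is a parental gamete class with expected frequency (1 − r)/2 = 0.750/2 = 0.3750.
That is 0.3750 = 37.5% of the progeny.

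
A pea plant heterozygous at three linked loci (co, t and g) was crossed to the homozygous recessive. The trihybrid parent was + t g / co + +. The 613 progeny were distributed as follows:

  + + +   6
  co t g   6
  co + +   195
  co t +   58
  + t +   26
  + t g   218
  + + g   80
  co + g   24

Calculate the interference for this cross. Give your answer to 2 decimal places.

0.21

The two rarest classes, co t g and + + +, are the double crossovers. Comparing them with the parentals, only the co allele has switched, so co is the middle locus and the order is g – co – t.
g–co: (50 + 12)/613 = 0.1011; co–t: (138 + 12)/613 = 0.2447.
Expected DCO frequency = 0.1011 × 0.2447 ≈ 0.02474; observed = 12/613 ≈ 0.01958.
Coefficient of coincidence = 0.01958/0.02474 ≈ 0.79; interference = 1 − 0.79 = 0.21.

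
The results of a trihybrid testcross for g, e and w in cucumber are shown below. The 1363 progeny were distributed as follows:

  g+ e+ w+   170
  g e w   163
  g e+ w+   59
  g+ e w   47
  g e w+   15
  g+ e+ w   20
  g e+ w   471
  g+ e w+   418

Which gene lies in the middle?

g

The two most frequent reciprocal classes, g e+ w and g+ e w+, are the parental types, so the F1 was g e+ w / g+ e w+.
The two rarest classes, g+ e+ w and g e w+, are the double crossovers. Comparing them with the parentals, only the g allele has switched, so g is the middle locus and the order is w – g – e.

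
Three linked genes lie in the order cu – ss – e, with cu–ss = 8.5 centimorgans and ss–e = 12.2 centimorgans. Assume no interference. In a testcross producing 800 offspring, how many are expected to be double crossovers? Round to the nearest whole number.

Map distances give recombination frequencies of 0.085 and 0.122 for the two intervals.
With no interference, expected double-crossover frequency = 0.085 × 0.122 = 0.01037.
Expected number = 0.01037 × 800 = 8.30 ≈ 8.

8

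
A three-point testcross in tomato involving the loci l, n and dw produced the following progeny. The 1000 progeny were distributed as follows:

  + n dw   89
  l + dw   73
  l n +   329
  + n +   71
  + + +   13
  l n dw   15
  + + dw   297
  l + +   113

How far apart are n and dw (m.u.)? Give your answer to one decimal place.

The two most frequent reciprocal classes, + + dw and l n +, are the parental types, so the F1 was + + dw / l n +.
The two rarest classes, + + + and l n dw, are the double crossovers. Comparing them with the parentals, only the dw allele has switched, so dw is the middle locus and the order is l – dw – n.
Crossovers in the dw–n interval produce the single-crossover classes + n dw and l + + (89 + 113 = 202) plus the double crossovers (28).
RF(dw–n) = (202 + 28) / 1000 = 230/1000 = 0.2300 → 23.0 m.u.

23.0 m.u.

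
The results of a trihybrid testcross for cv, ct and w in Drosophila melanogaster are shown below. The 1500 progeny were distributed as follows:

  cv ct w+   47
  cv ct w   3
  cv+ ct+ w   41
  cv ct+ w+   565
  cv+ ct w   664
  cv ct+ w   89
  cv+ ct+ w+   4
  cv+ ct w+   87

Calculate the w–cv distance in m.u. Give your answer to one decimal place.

The two most frequent reciprocal classes, cv ct+ w+ and cv+ ct w, are the parental types, so the F1 was cv ct+ w+ / cv+ ct w.
The two rarest classes, cv+ ct+ w+ and cv ct w, are the double crossovers. Comparing them with the parentals, only the cv allele has switched, so cv is the middle locus and the order is ct – cv – w.
Crossovers in the cv–w interval produce the single-crossover classes cv ct+ w and cv+ ct w+ (89 + 87 = 176) plus the double crossovers (7).
RF(cv–w) = (176 + 7) / 1500 = 183/1500 = 0.1220 → 12.2 m.u.

12.2 m.u.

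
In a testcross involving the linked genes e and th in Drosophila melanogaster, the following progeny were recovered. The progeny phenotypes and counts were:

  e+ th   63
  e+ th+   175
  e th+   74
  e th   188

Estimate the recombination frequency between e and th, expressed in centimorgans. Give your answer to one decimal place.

27.4 centimorgans

The two most frequent classes, e+ th+ (175) and e th (188), are the parental types, so the F1 was e+ th+ / e th.
The recombinant classes are e+ th and e th+: 63 + 74 = 137.
Recombination frequency = 137/500 = 0.2740 ≈ 27.4%, i.e. 27.4 centimorgans.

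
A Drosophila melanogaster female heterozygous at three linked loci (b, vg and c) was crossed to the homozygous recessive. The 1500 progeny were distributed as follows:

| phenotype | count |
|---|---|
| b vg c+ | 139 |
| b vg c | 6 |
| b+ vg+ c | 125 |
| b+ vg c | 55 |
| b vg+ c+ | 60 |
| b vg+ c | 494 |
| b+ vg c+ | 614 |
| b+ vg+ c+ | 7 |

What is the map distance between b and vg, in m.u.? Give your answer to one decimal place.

18.5 m.u.

The two most frequent reciprocal classes, b vg+ c and b+ vg c+, are the parental types, so the F1 was b vg+ c / b+ vg c+.
The two rarest classes, b vg c and b+ vg+ c+, are the double crossovers. Comparing them with the parentals, only the vg allele has switched, so vg is the middle locus and the order is b – vg – c.
Crossovers in the b–vg interval produce the single-crossover classes b+ vg+ c and b vg c+ (125 + 139 = 264) plus the double crossovers (13).
RF(b–vg) = (264 + 13) / 1500 = 277/1500 = 0.1847 → 18.5 m.u.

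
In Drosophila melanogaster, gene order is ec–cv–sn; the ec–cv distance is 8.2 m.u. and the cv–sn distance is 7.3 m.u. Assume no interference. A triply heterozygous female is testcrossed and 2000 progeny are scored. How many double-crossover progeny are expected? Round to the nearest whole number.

12

Map distances give recombination frequencies of 0.082 and 0.073 for the two intervals.
With no interference, expected double-crossover frequency = 0.082 × 0.073 = 0.00599.
Expected number = 0.00599 × 2000 = 11.97 ≈ 12.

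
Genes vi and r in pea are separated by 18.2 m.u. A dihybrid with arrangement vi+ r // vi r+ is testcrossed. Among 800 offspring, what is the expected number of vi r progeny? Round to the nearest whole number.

A map distance of 18.2 m.u. corresponds to a recombination frequency of 0.182.
The F1 is vi+ r / vi r+, so vi r is a recombinant gamete class with expected frequency r/2 = 0.182/2 = 0.0910.
Expected number = 0.0910 × 800 = 72.80 ≈ 73.

73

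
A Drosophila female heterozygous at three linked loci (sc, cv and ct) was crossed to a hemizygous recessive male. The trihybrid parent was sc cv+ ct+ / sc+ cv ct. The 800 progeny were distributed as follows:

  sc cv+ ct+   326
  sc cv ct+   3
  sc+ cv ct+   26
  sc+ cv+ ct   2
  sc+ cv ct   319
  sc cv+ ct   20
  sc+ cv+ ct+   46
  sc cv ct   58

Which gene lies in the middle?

cv

The two rarest classes, sc cv ct+ and sc+ cv+ ct, are the double crossovers. Comparing them with the parentals, only the cv allele has switched, so cv is the middle locus and the order is sc – cv – ct.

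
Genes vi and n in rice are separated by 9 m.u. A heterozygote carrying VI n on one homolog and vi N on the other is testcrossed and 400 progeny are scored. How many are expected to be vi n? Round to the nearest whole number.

18

A map distance of 9 m.u. corresponds to a recombination frequency of 0.090.
The F1 is VI n / vi N, so vi n is a recombinant gamete class with expected frequency r/2 = 0.090/2 = 0.0450.
Expected number = 0.0450 × 400 = 18.00 ≈ 18.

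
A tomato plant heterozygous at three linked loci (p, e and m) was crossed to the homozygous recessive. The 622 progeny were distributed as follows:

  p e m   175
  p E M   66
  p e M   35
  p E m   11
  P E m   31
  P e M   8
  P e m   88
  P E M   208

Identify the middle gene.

The two most frequent reciprocal classes, p e m and P E M, are the parental types, so the F1 was p e m / P E M.
The two rarest classes, p E m and P e M, are the double crossovers. Comparing them with the parentals, only the e allele has switched, so e is the middle locus and the order is p – e – m.

e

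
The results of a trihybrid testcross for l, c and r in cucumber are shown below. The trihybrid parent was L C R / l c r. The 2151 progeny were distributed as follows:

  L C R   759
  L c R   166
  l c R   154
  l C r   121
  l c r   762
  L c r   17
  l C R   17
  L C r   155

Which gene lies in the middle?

l

The two rarest classes, l C R and L c r, are the double crossovers. Comparing them with the parentals, only the l allele has switched, so l is the middle locus and the order is r – l – c.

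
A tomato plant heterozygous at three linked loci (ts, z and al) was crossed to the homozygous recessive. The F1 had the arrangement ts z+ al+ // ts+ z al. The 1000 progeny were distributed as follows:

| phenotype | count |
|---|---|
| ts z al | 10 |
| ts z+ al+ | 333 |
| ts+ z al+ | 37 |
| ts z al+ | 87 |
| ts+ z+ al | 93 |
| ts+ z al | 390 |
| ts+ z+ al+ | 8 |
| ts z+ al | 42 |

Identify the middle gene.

ts

The two rarest classes, ts+ z+ al+ and ts z al, are the double crossovers. Comparing them with the parentals, only the ts allele has switched, so ts is the middle locus and the order is al – ts – z.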